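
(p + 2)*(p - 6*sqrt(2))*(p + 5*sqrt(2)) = p^3 - sqrt(2)*p^2 + 2*p^2 - 60*p - 2*sqrt(2)*p - 120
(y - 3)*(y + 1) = y^2 - 2*y - 3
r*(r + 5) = r^2 + 5*r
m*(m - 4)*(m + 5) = m^3 + m^2 - 20*m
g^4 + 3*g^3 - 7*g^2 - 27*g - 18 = (g - 3)*(g + 1)*(g + 2)*(g + 3)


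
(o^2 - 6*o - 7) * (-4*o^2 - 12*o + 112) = -4*o^4 + 12*o^3 + 212*o^2 - 588*o - 784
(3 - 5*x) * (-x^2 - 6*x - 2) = 5*x^3 + 27*x^2 - 8*x - 6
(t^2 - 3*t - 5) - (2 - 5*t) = t^2 + 2*t - 7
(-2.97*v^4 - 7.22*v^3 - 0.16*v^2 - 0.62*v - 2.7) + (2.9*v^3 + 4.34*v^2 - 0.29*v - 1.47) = -2.97*v^4 - 4.32*v^3 + 4.18*v^2 - 0.91*v - 4.17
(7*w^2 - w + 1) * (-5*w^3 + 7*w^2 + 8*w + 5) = -35*w^5 + 54*w^4 + 44*w^3 + 34*w^2 + 3*w + 5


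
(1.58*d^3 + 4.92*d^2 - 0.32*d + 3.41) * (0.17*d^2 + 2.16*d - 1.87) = 0.2686*d^5 + 4.2492*d^4 + 7.6182*d^3 - 9.3119*d^2 + 7.964*d - 6.3767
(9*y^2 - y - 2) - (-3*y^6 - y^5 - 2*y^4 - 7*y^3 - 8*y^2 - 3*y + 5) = 3*y^6 + y^5 + 2*y^4 + 7*y^3 + 17*y^2 + 2*y - 7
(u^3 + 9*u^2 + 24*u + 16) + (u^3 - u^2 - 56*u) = 2*u^3 + 8*u^2 - 32*u + 16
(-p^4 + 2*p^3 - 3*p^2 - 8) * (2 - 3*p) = 3*p^5 - 8*p^4 + 13*p^3 - 6*p^2 + 24*p - 16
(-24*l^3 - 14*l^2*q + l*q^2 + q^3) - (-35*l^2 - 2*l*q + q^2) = -24*l^3 - 14*l^2*q + 35*l^2 + l*q^2 + 2*l*q + q^3 - q^2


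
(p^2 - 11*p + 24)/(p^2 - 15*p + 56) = (p - 3)/(p - 7)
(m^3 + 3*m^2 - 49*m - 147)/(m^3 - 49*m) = (m + 3)/m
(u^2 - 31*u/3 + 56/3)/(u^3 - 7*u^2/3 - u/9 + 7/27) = 9*(u - 8)/(9*u^2 - 1)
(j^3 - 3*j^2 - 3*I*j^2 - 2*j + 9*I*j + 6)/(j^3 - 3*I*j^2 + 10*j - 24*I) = (j^2 - j*(3 + I) + 3*I)/(j^2 - I*j + 12)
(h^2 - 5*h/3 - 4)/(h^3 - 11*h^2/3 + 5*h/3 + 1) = (3*h + 4)/(3*h^2 - 2*h - 1)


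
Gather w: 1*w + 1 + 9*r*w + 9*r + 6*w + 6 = 9*r + w*(9*r + 7) + 7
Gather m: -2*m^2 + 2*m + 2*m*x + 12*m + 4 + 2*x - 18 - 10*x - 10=-2*m^2 + m*(2*x + 14) - 8*x - 24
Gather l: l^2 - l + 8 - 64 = l^2 - l - 56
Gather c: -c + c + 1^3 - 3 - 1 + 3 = 0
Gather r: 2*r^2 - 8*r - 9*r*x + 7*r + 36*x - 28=2*r^2 + r*(-9*x - 1) + 36*x - 28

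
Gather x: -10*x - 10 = -10*x - 10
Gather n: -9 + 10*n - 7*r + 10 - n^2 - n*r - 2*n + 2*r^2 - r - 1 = -n^2 + n*(8 - r) + 2*r^2 - 8*r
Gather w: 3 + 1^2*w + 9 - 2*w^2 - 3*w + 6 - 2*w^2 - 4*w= -4*w^2 - 6*w + 18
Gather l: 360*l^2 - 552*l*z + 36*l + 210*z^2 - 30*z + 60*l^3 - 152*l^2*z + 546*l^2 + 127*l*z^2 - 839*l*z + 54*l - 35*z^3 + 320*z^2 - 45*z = 60*l^3 + l^2*(906 - 152*z) + l*(127*z^2 - 1391*z + 90) - 35*z^3 + 530*z^2 - 75*z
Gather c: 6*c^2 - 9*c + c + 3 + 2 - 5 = 6*c^2 - 8*c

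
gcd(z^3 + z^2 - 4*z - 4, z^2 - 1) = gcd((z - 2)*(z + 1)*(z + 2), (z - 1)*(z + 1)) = z + 1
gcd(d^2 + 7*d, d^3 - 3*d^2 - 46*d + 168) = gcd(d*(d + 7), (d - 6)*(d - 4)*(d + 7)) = d + 7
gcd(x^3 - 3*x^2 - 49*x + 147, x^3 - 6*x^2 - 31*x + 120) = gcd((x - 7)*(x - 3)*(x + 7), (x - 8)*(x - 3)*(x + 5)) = x - 3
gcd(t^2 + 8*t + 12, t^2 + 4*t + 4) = t + 2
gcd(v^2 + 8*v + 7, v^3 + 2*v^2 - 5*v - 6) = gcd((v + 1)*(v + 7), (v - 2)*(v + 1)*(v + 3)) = v + 1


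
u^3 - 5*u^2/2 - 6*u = u*(u - 4)*(u + 3/2)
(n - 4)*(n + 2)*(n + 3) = n^3 + n^2 - 14*n - 24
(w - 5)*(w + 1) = w^2 - 4*w - 5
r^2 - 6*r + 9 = (r - 3)^2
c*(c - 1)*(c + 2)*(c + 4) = c^4 + 5*c^3 + 2*c^2 - 8*c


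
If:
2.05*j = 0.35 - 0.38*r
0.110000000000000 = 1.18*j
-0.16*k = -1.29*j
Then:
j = 0.09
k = 0.75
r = 0.42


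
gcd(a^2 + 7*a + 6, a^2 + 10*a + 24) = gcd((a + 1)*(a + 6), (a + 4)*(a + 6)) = a + 6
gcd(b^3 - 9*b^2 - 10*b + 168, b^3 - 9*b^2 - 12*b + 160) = b + 4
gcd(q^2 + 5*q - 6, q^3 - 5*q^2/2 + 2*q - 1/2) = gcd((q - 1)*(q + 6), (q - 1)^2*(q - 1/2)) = q - 1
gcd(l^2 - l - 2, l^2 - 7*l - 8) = l + 1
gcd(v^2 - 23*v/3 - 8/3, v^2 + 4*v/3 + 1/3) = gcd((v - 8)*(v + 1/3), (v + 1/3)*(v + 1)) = v + 1/3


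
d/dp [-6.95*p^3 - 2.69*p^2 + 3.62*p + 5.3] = -20.85*p^2 - 5.38*p + 3.62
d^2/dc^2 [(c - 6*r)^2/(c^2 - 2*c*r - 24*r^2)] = -20*r/(c^3 + 12*c^2*r + 48*c*r^2 + 64*r^3)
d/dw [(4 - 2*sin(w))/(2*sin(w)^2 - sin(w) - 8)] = 2*(-8*sin(w) - cos(2*w) + 11)*cos(w)/(sin(w) + cos(2*w) + 7)^2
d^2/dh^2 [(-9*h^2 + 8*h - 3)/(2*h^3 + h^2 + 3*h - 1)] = 2*(-36*h^6 + 96*h^5 + 138*h^4 - 187*h^3 + 6*h^2 - 21*h - 15)/(8*h^9 + 12*h^8 + 42*h^7 + 25*h^6 + 51*h^5 - 12*h^4 + 15*h^3 - 24*h^2 + 9*h - 1)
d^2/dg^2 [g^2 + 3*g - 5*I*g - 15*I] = 2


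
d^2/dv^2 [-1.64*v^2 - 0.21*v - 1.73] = -3.28000000000000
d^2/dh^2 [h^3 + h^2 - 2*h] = 6*h + 2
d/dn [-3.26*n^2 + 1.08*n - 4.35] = 1.08 - 6.52*n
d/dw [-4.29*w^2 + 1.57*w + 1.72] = 1.57 - 8.58*w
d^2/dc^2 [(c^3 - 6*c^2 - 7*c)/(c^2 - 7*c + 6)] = 12*(-c^3 - 3*c^2 + 39*c - 85)/(c^6 - 21*c^5 + 165*c^4 - 595*c^3 + 990*c^2 - 756*c + 216)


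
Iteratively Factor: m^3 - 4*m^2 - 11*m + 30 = (m + 3)*(m^2 - 7*m + 10) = (m - 2)*(m + 3)*(m - 5)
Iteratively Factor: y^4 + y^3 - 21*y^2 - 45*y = (y)*(y^3 + y^2 - 21*y - 45) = y*(y + 3)*(y^2 - 2*y - 15) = y*(y - 5)*(y + 3)*(y + 3)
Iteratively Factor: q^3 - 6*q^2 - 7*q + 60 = (q - 4)*(q^2 - 2*q - 15) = (q - 4)*(q + 3)*(q - 5)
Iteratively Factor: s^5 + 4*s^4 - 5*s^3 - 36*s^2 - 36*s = (s - 3)*(s^4 + 7*s^3 + 16*s^2 + 12*s) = s*(s - 3)*(s^3 + 7*s^2 + 16*s + 12) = s*(s - 3)*(s + 3)*(s^2 + 4*s + 4) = s*(s - 3)*(s + 2)*(s + 3)*(s + 2)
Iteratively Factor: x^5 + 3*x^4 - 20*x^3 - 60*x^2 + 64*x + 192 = (x + 2)*(x^4 + x^3 - 22*x^2 - 16*x + 96) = (x - 2)*(x + 2)*(x^3 + 3*x^2 - 16*x - 48) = (x - 4)*(x - 2)*(x + 2)*(x^2 + 7*x + 12) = (x - 4)*(x - 2)*(x + 2)*(x + 4)*(x + 3)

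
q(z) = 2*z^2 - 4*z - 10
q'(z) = 4*z - 4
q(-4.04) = 38.80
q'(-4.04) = -20.16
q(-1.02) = -3.84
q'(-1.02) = -8.08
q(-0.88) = -4.93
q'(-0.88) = -7.52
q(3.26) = -1.78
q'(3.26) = 9.04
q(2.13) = -9.45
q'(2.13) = 4.52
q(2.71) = -6.15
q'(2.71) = 6.84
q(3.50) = 0.50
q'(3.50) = 10.00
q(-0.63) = -6.69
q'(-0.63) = -6.52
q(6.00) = 38.00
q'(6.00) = 20.00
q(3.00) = -4.00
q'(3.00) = 8.00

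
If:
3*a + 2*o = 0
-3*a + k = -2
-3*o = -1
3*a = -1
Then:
No Solution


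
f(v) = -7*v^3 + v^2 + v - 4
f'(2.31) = -106.44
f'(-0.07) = 0.76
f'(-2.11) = -96.71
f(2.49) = -103.38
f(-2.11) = 64.10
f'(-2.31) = -115.68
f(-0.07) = -4.06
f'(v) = -21*v^2 + 2*v + 1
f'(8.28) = -1422.17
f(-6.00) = 1538.00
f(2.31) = -82.64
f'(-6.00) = -767.00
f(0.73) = -5.46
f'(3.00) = -182.00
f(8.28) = -3900.81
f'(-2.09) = -94.91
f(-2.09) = 62.18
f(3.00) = -181.00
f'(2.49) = -124.22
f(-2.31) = 85.31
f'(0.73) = -8.73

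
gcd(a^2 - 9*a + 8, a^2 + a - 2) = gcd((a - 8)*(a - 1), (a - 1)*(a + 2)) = a - 1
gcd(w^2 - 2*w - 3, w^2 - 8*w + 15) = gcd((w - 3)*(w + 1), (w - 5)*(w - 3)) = w - 3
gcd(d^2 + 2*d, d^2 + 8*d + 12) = d + 2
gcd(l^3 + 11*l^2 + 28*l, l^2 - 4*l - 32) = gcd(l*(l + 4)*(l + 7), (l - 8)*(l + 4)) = l + 4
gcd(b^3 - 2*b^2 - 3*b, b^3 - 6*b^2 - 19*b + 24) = 1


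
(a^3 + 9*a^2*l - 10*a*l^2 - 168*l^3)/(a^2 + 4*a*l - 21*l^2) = (a^2 + 2*a*l - 24*l^2)/(a - 3*l)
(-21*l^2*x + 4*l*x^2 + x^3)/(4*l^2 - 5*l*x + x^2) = x*(-21*l^2 + 4*l*x + x^2)/(4*l^2 - 5*l*x + x^2)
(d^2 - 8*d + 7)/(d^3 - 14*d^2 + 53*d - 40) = (d - 7)/(d^2 - 13*d + 40)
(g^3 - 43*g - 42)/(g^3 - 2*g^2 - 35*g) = (g^2 + 7*g + 6)/(g*(g + 5))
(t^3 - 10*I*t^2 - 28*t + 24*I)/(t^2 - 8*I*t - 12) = t - 2*I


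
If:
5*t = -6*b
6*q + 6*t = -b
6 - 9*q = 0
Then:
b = 20/31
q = 2/3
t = -24/31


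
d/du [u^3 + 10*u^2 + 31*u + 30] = 3*u^2 + 20*u + 31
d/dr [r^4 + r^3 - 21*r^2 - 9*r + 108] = 4*r^3 + 3*r^2 - 42*r - 9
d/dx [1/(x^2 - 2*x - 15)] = 2*(1 - x)/(-x^2 + 2*x + 15)^2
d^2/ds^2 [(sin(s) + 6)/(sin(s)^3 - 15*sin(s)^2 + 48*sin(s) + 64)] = (-4*sin(s)^4 - 69*sin(s)^3 + 120*sin(s)^2 - 514*sin(s) + 516)/((sin(s) - 8)^4*(sin(s) + 1)^2)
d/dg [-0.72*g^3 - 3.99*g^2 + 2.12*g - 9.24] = -2.16*g^2 - 7.98*g + 2.12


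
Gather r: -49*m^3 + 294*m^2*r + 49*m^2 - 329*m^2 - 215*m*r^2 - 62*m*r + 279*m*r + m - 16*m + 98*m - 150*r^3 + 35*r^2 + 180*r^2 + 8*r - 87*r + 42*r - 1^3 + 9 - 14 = -49*m^3 - 280*m^2 + 83*m - 150*r^3 + r^2*(215 - 215*m) + r*(294*m^2 + 217*m - 37) - 6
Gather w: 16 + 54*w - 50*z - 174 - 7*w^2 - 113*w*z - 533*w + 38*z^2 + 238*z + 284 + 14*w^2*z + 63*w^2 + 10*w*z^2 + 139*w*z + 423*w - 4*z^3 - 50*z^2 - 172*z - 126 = w^2*(14*z + 56) + w*(10*z^2 + 26*z - 56) - 4*z^3 - 12*z^2 + 16*z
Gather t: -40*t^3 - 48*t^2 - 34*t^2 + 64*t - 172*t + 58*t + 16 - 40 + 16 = -40*t^3 - 82*t^2 - 50*t - 8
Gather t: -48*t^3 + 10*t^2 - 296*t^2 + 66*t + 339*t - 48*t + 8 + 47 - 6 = -48*t^3 - 286*t^2 + 357*t + 49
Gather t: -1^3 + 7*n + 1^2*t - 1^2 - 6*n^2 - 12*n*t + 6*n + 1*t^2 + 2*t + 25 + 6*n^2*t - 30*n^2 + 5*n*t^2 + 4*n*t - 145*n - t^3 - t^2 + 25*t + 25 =-36*n^2 + 5*n*t^2 - 132*n - t^3 + t*(6*n^2 - 8*n + 28) + 48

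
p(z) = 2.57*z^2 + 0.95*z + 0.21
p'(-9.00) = -45.31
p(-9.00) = 199.83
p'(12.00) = 62.63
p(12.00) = 381.69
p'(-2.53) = -12.05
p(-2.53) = 14.26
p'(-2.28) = -10.77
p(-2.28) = 11.40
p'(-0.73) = -2.80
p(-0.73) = 0.89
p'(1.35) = 7.89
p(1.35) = 6.18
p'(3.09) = 16.83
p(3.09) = 27.68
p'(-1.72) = -7.89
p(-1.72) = 6.18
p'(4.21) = 22.59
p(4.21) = 49.76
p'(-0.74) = -2.85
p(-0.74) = 0.91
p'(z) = 5.14*z + 0.95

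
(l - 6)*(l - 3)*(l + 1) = l^3 - 8*l^2 + 9*l + 18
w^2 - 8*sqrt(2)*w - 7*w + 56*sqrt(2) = (w - 7)*(w - 8*sqrt(2))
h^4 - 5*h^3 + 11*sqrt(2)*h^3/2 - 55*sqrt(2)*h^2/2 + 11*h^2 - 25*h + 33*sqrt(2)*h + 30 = (h - 3)*(h - 2)*(h + sqrt(2)/2)*(h + 5*sqrt(2))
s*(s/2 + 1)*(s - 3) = s^3/2 - s^2/2 - 3*s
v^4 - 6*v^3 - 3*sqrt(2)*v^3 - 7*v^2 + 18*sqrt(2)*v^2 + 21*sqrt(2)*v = v*(v - 7)*(v + 1)*(v - 3*sqrt(2))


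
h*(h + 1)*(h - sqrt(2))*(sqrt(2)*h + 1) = sqrt(2)*h^4 - h^3 + sqrt(2)*h^3 - sqrt(2)*h^2 - h^2 - sqrt(2)*h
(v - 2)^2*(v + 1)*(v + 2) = v^4 - v^3 - 6*v^2 + 4*v + 8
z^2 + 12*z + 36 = (z + 6)^2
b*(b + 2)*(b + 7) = b^3 + 9*b^2 + 14*b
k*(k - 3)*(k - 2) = k^3 - 5*k^2 + 6*k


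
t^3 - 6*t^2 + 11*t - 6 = (t - 3)*(t - 2)*(t - 1)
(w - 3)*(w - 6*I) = w^2 - 3*w - 6*I*w + 18*I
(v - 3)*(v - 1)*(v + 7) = v^3 + 3*v^2 - 25*v + 21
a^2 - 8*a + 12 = (a - 6)*(a - 2)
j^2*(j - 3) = j^3 - 3*j^2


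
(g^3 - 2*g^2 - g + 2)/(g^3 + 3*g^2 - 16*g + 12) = (g + 1)/(g + 6)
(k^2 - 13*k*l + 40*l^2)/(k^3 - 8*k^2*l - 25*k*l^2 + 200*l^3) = 1/(k + 5*l)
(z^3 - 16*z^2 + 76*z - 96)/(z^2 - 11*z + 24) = (z^2 - 8*z + 12)/(z - 3)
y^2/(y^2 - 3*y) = y/(y - 3)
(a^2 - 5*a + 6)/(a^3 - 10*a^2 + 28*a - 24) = (a - 3)/(a^2 - 8*a + 12)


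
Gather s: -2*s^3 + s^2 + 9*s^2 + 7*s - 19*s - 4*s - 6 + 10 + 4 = -2*s^3 + 10*s^2 - 16*s + 8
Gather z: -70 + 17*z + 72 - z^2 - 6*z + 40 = -z^2 + 11*z + 42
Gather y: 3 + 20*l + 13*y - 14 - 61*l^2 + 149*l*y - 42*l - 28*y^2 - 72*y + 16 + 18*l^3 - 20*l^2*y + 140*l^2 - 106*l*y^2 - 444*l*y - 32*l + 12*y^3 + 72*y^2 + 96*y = 18*l^3 + 79*l^2 - 54*l + 12*y^3 + y^2*(44 - 106*l) + y*(-20*l^2 - 295*l + 37) + 5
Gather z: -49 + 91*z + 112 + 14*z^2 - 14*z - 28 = 14*z^2 + 77*z + 35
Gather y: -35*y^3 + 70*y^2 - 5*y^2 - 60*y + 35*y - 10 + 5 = -35*y^3 + 65*y^2 - 25*y - 5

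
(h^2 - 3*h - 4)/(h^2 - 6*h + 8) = (h + 1)/(h - 2)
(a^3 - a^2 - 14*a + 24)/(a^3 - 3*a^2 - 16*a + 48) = (a - 2)/(a - 4)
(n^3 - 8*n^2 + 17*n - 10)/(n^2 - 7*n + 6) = (n^2 - 7*n + 10)/(n - 6)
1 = 1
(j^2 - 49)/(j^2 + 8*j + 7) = (j - 7)/(j + 1)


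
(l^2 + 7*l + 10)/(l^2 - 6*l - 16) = (l + 5)/(l - 8)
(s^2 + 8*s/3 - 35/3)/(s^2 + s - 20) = (s - 7/3)/(s - 4)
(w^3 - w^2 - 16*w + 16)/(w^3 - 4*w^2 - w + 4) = (w + 4)/(w + 1)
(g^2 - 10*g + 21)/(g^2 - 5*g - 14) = (g - 3)/(g + 2)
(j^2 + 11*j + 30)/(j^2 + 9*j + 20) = (j + 6)/(j + 4)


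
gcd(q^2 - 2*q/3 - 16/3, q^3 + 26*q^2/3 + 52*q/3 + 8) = q + 2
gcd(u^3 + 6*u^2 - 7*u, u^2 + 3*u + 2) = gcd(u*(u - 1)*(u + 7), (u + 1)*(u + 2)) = 1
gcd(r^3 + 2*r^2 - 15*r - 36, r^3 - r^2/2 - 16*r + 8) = r - 4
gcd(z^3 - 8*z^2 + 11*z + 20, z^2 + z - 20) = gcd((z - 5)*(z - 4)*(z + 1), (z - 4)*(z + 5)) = z - 4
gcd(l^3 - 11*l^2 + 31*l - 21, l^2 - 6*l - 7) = l - 7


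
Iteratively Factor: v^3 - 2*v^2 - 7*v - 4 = (v + 1)*(v^2 - 3*v - 4) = (v - 4)*(v + 1)*(v + 1)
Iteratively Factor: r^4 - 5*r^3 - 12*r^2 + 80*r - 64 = (r - 4)*(r^3 - r^2 - 16*r + 16) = (r - 4)*(r + 4)*(r^2 - 5*r + 4) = (r - 4)^2*(r + 4)*(r - 1)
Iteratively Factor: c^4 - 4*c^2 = (c)*(c^3 - 4*c) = c*(c + 2)*(c^2 - 2*c) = c^2*(c + 2)*(c - 2)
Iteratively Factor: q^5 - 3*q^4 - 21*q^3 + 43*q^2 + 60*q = (q)*(q^4 - 3*q^3 - 21*q^2 + 43*q + 60) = q*(q - 3)*(q^3 - 21*q - 20) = q*(q - 5)*(q - 3)*(q^2 + 5*q + 4) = q*(q - 5)*(q - 3)*(q + 4)*(q + 1)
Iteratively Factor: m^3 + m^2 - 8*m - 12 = (m + 2)*(m^2 - m - 6) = (m - 3)*(m + 2)*(m + 2)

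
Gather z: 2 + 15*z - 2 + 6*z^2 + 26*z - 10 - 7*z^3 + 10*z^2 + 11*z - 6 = -7*z^3 + 16*z^2 + 52*z - 16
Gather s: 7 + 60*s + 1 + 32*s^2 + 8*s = 32*s^2 + 68*s + 8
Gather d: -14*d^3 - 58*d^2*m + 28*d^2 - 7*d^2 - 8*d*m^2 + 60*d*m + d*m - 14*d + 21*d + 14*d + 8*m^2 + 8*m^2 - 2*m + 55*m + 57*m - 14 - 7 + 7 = -14*d^3 + d^2*(21 - 58*m) + d*(-8*m^2 + 61*m + 21) + 16*m^2 + 110*m - 14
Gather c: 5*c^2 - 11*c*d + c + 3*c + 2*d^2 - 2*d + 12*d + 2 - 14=5*c^2 + c*(4 - 11*d) + 2*d^2 + 10*d - 12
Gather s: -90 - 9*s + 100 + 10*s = s + 10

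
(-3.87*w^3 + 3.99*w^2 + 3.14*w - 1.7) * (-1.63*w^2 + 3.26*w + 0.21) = 6.3081*w^5 - 19.1199*w^4 + 7.0765*w^3 + 13.8453*w^2 - 4.8826*w - 0.357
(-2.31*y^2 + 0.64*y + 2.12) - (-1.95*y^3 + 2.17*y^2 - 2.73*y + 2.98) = 1.95*y^3 - 4.48*y^2 + 3.37*y - 0.86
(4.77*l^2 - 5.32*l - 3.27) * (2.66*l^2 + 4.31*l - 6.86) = 12.6882*l^4 + 6.40749999999999*l^3 - 64.3496*l^2 + 22.4015*l + 22.4322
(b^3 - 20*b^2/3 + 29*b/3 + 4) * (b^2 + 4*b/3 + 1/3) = b^5 - 16*b^4/3 + 10*b^3/9 + 44*b^2/3 + 77*b/9 + 4/3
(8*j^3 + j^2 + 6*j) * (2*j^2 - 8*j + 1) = 16*j^5 - 62*j^4 + 12*j^3 - 47*j^2 + 6*j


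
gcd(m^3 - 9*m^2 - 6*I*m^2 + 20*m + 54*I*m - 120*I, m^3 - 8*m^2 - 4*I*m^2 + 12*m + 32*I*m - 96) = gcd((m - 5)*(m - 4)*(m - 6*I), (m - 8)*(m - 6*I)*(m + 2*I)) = m - 6*I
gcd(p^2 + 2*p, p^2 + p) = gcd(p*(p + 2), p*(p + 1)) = p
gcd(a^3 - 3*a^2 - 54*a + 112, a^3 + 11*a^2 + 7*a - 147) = a + 7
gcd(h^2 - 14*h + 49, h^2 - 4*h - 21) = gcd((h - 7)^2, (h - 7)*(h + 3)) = h - 7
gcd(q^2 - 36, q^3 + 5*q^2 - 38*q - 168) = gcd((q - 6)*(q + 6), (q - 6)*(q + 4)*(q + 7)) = q - 6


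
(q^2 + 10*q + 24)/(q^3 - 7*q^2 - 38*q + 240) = (q + 4)/(q^2 - 13*q + 40)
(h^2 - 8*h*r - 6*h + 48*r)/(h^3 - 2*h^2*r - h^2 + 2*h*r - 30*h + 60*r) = (-h + 8*r)/(-h^2 + 2*h*r - 5*h + 10*r)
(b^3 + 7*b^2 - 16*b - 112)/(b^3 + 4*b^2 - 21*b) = (b^2 - 16)/(b*(b - 3))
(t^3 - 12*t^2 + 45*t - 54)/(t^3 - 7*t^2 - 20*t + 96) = (t^2 - 9*t + 18)/(t^2 - 4*t - 32)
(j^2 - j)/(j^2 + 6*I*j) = (j - 1)/(j + 6*I)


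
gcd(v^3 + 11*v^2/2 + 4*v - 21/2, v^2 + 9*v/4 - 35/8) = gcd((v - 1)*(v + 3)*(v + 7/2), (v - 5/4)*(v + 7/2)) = v + 7/2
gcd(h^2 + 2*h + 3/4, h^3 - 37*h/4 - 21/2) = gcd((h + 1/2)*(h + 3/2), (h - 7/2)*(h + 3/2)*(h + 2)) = h + 3/2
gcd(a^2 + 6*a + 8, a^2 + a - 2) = a + 2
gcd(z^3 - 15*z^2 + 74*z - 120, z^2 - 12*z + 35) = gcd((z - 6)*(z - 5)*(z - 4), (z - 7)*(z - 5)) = z - 5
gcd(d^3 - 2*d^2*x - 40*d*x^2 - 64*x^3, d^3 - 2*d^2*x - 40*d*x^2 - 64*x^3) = -d^3 + 2*d^2*x + 40*d*x^2 + 64*x^3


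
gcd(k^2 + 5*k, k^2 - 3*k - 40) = k + 5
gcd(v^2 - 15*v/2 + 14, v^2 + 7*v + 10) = 1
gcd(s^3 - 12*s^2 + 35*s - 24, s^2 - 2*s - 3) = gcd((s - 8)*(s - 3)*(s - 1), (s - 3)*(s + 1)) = s - 3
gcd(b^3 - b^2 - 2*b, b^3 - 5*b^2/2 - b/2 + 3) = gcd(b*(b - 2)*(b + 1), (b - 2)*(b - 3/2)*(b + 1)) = b^2 - b - 2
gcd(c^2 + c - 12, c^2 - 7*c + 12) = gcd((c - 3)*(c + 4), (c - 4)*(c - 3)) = c - 3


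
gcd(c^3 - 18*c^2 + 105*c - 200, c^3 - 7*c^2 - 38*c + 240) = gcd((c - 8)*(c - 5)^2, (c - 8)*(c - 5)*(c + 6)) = c^2 - 13*c + 40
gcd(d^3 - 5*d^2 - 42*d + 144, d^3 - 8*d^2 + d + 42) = d - 3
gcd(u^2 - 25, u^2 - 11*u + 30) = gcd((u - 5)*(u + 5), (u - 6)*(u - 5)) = u - 5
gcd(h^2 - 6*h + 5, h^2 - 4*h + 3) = h - 1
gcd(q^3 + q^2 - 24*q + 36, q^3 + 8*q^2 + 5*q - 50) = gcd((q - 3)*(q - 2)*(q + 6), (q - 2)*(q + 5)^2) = q - 2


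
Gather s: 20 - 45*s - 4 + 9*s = 16 - 36*s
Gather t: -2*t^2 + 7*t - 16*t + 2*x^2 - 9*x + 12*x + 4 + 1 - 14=-2*t^2 - 9*t + 2*x^2 + 3*x - 9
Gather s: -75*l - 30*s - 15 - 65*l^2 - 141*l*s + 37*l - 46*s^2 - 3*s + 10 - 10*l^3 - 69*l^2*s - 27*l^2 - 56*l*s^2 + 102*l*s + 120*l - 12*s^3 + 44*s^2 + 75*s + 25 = -10*l^3 - 92*l^2 + 82*l - 12*s^3 + s^2*(-56*l - 2) + s*(-69*l^2 - 39*l + 42) + 20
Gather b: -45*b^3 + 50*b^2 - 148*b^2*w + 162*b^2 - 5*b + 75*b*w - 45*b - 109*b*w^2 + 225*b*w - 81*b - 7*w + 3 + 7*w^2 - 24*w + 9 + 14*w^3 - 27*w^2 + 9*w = -45*b^3 + b^2*(212 - 148*w) + b*(-109*w^2 + 300*w - 131) + 14*w^3 - 20*w^2 - 22*w + 12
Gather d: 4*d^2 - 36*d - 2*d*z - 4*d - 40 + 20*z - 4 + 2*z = 4*d^2 + d*(-2*z - 40) + 22*z - 44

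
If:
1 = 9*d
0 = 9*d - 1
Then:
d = 1/9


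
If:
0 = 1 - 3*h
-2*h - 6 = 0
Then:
No Solution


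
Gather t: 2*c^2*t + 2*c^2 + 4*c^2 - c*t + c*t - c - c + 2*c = 2*c^2*t + 6*c^2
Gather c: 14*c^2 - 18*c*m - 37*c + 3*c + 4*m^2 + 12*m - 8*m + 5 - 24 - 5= 14*c^2 + c*(-18*m - 34) + 4*m^2 + 4*m - 24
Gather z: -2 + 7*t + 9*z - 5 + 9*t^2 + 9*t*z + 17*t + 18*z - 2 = 9*t^2 + 24*t + z*(9*t + 27) - 9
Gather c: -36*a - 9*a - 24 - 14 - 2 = -45*a - 40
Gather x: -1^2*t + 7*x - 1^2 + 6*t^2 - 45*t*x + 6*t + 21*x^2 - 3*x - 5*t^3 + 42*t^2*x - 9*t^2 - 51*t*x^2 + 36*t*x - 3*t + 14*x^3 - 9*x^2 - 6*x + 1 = -5*t^3 - 3*t^2 + 2*t + 14*x^3 + x^2*(12 - 51*t) + x*(42*t^2 - 9*t - 2)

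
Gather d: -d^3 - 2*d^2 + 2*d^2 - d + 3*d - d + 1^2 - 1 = -d^3 + d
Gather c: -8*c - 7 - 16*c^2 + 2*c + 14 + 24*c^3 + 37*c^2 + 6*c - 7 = 24*c^3 + 21*c^2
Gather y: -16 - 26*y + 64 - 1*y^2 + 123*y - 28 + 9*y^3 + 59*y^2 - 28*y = 9*y^3 + 58*y^2 + 69*y + 20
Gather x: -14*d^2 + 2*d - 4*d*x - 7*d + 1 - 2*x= -14*d^2 - 5*d + x*(-4*d - 2) + 1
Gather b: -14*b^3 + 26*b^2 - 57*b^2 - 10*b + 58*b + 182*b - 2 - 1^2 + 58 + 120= -14*b^3 - 31*b^2 + 230*b + 175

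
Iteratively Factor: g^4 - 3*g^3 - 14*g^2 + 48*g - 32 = (g - 1)*(g^3 - 2*g^2 - 16*g + 32) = (g - 2)*(g - 1)*(g^2 - 16) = (g - 2)*(g - 1)*(g + 4)*(g - 4)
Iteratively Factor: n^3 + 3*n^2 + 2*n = (n + 2)*(n^2 + n) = n*(n + 2)*(n + 1)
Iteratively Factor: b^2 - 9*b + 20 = (b - 5)*(b - 4)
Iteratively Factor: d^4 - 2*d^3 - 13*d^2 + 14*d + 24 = (d + 3)*(d^3 - 5*d^2 + 2*d + 8) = (d + 1)*(d + 3)*(d^2 - 6*d + 8) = (d - 4)*(d + 1)*(d + 3)*(d - 2)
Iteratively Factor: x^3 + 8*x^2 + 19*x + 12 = (x + 4)*(x^2 + 4*x + 3) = (x + 3)*(x + 4)*(x + 1)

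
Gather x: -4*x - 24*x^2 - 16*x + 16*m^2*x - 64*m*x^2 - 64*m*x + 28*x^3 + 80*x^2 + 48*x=28*x^3 + x^2*(56 - 64*m) + x*(16*m^2 - 64*m + 28)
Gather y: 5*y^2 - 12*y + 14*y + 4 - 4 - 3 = 5*y^2 + 2*y - 3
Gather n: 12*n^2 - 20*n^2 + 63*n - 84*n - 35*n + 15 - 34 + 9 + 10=-8*n^2 - 56*n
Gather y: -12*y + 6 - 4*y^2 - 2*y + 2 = -4*y^2 - 14*y + 8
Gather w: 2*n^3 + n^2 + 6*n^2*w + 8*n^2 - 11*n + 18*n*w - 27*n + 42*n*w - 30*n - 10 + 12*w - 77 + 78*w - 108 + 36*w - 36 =2*n^3 + 9*n^2 - 68*n + w*(6*n^2 + 60*n + 126) - 231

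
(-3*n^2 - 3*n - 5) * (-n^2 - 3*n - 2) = 3*n^4 + 12*n^3 + 20*n^2 + 21*n + 10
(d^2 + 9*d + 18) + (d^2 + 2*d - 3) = 2*d^2 + 11*d + 15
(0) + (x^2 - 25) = x^2 - 25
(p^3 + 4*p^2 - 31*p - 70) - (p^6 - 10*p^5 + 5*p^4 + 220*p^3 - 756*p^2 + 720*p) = -p^6 + 10*p^5 - 5*p^4 - 219*p^3 + 760*p^2 - 751*p - 70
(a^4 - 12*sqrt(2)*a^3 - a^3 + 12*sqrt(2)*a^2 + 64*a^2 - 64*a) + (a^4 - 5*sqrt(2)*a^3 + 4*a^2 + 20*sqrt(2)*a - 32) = 2*a^4 - 17*sqrt(2)*a^3 - a^3 + 12*sqrt(2)*a^2 + 68*a^2 - 64*a + 20*sqrt(2)*a - 32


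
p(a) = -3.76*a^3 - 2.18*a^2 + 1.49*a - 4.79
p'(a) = -11.28*a^2 - 4.36*a + 1.49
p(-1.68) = 4.38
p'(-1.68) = -23.02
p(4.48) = -379.95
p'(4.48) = -244.44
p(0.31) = -4.65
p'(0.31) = -0.95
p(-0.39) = -5.48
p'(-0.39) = 1.47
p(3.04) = -126.04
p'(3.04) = -116.01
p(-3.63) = 140.92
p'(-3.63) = -131.32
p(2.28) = -57.29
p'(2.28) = -67.09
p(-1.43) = -0.38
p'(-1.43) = -15.34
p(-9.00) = 2546.26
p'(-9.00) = -872.95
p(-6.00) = 719.95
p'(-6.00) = -378.43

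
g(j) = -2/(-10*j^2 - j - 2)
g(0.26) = 0.68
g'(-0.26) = 1.44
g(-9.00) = 0.00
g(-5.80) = 0.01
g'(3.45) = -0.01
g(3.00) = 0.02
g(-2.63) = 0.03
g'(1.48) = -0.09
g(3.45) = 0.02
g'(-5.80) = 0.00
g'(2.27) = -0.03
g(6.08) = 0.01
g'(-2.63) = 0.02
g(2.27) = 0.04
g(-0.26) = 0.83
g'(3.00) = -0.01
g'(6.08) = -0.00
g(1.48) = 0.08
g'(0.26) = -1.44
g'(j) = -2*(20*j + 1)/(-10*j^2 - j - 2)^2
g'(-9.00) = 0.00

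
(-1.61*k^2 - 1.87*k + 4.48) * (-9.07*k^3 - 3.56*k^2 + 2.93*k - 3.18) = 14.6027*k^5 + 22.6925*k^4 - 38.6937*k^3 - 16.3081*k^2 + 19.073*k - 14.2464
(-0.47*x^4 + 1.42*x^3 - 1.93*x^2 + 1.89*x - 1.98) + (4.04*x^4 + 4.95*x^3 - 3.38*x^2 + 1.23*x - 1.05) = 3.57*x^4 + 6.37*x^3 - 5.31*x^2 + 3.12*x - 3.03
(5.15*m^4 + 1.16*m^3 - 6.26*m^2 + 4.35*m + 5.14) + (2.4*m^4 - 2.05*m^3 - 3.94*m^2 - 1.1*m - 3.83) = 7.55*m^4 - 0.89*m^3 - 10.2*m^2 + 3.25*m + 1.31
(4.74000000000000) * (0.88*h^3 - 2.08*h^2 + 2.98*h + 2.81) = 4.1712*h^3 - 9.8592*h^2 + 14.1252*h + 13.3194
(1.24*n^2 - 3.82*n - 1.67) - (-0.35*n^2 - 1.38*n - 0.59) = 1.59*n^2 - 2.44*n - 1.08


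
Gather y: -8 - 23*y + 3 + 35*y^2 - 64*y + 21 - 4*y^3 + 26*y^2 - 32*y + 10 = -4*y^3 + 61*y^2 - 119*y + 26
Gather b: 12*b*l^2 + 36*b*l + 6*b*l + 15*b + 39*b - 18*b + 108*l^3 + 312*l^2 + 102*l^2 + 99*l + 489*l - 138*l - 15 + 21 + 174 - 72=b*(12*l^2 + 42*l + 36) + 108*l^3 + 414*l^2 + 450*l + 108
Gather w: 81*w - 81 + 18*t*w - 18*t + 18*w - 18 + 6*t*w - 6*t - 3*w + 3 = -24*t + w*(24*t + 96) - 96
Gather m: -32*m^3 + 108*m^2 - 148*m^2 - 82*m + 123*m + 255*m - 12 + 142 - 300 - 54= -32*m^3 - 40*m^2 + 296*m - 224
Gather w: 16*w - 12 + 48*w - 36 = 64*w - 48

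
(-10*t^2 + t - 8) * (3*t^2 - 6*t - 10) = -30*t^4 + 63*t^3 + 70*t^2 + 38*t + 80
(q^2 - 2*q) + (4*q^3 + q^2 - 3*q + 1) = 4*q^3 + 2*q^2 - 5*q + 1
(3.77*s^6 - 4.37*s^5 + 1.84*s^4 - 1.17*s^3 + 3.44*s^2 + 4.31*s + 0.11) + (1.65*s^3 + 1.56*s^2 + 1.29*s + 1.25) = 3.77*s^6 - 4.37*s^5 + 1.84*s^4 + 0.48*s^3 + 5.0*s^2 + 5.6*s + 1.36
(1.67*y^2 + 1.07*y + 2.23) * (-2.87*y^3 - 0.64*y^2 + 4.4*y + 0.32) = -4.7929*y^5 - 4.1397*y^4 + 0.2631*y^3 + 3.8152*y^2 + 10.1544*y + 0.7136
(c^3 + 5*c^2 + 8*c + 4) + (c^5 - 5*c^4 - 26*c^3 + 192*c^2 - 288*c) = c^5 - 5*c^4 - 25*c^3 + 197*c^2 - 280*c + 4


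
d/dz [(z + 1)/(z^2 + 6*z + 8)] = (z^2 + 6*z - 2*(z + 1)*(z + 3) + 8)/(z^2 + 6*z + 8)^2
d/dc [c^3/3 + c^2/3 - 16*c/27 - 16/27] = c^2 + 2*c/3 - 16/27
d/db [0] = 0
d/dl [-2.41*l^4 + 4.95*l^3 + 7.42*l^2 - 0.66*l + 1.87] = -9.64*l^3 + 14.85*l^2 + 14.84*l - 0.66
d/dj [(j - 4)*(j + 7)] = 2*j + 3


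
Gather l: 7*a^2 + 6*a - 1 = 7*a^2 + 6*a - 1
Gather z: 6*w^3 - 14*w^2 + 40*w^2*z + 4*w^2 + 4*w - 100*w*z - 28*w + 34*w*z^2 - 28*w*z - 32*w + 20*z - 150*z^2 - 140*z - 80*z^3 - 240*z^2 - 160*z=6*w^3 - 10*w^2 - 56*w - 80*z^3 + z^2*(34*w - 390) + z*(40*w^2 - 128*w - 280)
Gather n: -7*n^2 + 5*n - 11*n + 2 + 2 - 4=-7*n^2 - 6*n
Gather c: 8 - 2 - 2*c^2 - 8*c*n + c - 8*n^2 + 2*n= -2*c^2 + c*(1 - 8*n) - 8*n^2 + 2*n + 6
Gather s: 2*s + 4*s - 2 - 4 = 6*s - 6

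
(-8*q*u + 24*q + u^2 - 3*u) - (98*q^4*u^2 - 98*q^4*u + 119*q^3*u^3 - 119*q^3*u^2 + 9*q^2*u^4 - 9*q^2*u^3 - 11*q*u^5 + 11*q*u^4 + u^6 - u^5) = -98*q^4*u^2 + 98*q^4*u - 119*q^3*u^3 + 119*q^3*u^2 - 9*q^2*u^4 + 9*q^2*u^3 + 11*q*u^5 - 11*q*u^4 - 8*q*u + 24*q - u^6 + u^5 + u^2 - 3*u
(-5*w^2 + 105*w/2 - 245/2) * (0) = 0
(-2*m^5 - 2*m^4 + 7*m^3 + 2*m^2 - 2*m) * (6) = -12*m^5 - 12*m^4 + 42*m^3 + 12*m^2 - 12*m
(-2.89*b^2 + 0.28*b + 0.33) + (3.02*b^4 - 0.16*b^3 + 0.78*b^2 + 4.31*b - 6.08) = 3.02*b^4 - 0.16*b^3 - 2.11*b^2 + 4.59*b - 5.75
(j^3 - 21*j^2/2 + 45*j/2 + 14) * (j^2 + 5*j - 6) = j^5 - 11*j^4/2 - 36*j^3 + 379*j^2/2 - 65*j - 84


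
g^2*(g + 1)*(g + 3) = g^4 + 4*g^3 + 3*g^2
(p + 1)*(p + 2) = p^2 + 3*p + 2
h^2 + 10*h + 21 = (h + 3)*(h + 7)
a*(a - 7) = a^2 - 7*a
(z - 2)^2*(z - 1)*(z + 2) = z^4 - 3*z^3 - 2*z^2 + 12*z - 8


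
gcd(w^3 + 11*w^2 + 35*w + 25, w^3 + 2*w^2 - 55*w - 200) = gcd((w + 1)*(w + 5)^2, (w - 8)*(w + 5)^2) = w^2 + 10*w + 25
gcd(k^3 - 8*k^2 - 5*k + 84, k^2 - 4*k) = k - 4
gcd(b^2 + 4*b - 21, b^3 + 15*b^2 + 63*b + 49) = b + 7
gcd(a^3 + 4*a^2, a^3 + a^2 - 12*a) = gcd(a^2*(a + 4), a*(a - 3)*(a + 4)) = a^2 + 4*a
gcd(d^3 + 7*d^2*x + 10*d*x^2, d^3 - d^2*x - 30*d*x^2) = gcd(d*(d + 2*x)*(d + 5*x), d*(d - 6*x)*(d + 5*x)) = d^2 + 5*d*x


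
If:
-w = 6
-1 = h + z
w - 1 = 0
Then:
No Solution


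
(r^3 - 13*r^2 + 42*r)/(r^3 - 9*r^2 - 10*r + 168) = r/(r + 4)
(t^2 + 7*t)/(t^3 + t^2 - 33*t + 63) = t/(t^2 - 6*t + 9)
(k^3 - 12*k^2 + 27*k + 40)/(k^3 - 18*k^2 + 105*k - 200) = (k + 1)/(k - 5)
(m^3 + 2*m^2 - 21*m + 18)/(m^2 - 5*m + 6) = (m^2 + 5*m - 6)/(m - 2)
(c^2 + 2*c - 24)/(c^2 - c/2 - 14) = 2*(c + 6)/(2*c + 7)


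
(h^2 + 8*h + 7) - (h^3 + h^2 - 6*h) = -h^3 + 14*h + 7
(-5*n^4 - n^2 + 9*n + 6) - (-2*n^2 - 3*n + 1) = -5*n^4 + n^2 + 12*n + 5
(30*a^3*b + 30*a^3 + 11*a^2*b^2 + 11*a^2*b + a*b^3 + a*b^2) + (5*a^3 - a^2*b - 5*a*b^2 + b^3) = 30*a^3*b + 35*a^3 + 11*a^2*b^2 + 10*a^2*b + a*b^3 - 4*a*b^2 + b^3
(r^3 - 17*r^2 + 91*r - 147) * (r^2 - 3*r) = r^5 - 20*r^4 + 142*r^3 - 420*r^2 + 441*r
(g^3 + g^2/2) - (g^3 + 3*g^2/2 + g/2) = -g^2 - g/2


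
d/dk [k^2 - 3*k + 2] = 2*k - 3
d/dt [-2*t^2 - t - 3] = -4*t - 1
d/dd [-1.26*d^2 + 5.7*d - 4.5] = 5.7 - 2.52*d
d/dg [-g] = -1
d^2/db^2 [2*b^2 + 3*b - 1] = 4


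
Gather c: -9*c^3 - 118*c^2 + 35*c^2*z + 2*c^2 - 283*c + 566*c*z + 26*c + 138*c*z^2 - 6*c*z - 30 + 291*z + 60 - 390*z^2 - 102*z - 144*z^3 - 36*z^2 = -9*c^3 + c^2*(35*z - 116) + c*(138*z^2 + 560*z - 257) - 144*z^3 - 426*z^2 + 189*z + 30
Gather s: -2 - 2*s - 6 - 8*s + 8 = -10*s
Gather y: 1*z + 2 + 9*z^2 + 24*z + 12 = 9*z^2 + 25*z + 14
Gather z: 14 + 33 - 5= 42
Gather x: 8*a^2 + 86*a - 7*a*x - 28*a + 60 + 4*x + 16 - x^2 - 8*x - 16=8*a^2 + 58*a - x^2 + x*(-7*a - 4) + 60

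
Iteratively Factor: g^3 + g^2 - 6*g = (g)*(g^2 + g - 6) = g*(g - 2)*(g + 3)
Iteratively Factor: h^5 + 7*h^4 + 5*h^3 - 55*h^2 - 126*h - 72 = (h + 1)*(h^4 + 6*h^3 - h^2 - 54*h - 72) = (h + 1)*(h + 2)*(h^3 + 4*h^2 - 9*h - 36) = (h - 3)*(h + 1)*(h + 2)*(h^2 + 7*h + 12) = (h - 3)*(h + 1)*(h + 2)*(h + 4)*(h + 3)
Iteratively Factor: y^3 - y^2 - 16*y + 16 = (y - 4)*(y^2 + 3*y - 4) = (y - 4)*(y + 4)*(y - 1)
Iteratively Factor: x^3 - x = (x + 1)*(x^2 - x) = (x - 1)*(x + 1)*(x)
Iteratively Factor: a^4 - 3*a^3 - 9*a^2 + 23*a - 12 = (a - 1)*(a^3 - 2*a^2 - 11*a + 12) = (a - 1)^2*(a^2 - a - 12) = (a - 4)*(a - 1)^2*(a + 3)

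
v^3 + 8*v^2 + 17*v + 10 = (v + 1)*(v + 2)*(v + 5)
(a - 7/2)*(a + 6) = a^2 + 5*a/2 - 21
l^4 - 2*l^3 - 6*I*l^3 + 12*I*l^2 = l^2*(l - 2)*(l - 6*I)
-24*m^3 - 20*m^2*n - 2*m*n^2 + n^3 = (-6*m + n)*(2*m + n)^2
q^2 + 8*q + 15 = (q + 3)*(q + 5)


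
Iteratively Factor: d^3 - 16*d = (d + 4)*(d^2 - 4*d) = (d - 4)*(d + 4)*(d)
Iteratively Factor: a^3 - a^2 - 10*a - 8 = (a + 2)*(a^2 - 3*a - 4) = (a - 4)*(a + 2)*(a + 1)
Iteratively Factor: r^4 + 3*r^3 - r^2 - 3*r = (r + 1)*(r^3 + 2*r^2 - 3*r) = (r - 1)*(r + 1)*(r^2 + 3*r) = (r - 1)*(r + 1)*(r + 3)*(r)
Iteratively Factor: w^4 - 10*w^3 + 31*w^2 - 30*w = (w - 3)*(w^3 - 7*w^2 + 10*w) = (w - 5)*(w - 3)*(w^2 - 2*w) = (w - 5)*(w - 3)*(w - 2)*(w)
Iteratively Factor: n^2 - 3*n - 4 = (n + 1)*(n - 4)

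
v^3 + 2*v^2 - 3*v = v*(v - 1)*(v + 3)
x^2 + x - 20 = (x - 4)*(x + 5)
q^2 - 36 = (q - 6)*(q + 6)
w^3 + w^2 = w^2*(w + 1)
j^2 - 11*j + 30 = (j - 6)*(j - 5)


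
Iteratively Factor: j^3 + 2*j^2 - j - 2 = (j + 1)*(j^2 + j - 2) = (j - 1)*(j + 1)*(j + 2)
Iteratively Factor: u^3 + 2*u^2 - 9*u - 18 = (u + 2)*(u^2 - 9) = (u - 3)*(u + 2)*(u + 3)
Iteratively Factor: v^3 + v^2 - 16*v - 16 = (v + 1)*(v^2 - 16) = (v - 4)*(v + 1)*(v + 4)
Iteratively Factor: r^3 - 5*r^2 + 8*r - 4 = (r - 2)*(r^2 - 3*r + 2) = (r - 2)*(r - 1)*(r - 2)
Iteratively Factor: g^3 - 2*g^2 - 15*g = (g)*(g^2 - 2*g - 15) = g*(g + 3)*(g - 5)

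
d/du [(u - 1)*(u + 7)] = 2*u + 6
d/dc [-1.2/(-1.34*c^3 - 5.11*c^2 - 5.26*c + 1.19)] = (-4.824*c^2 - 12.264*c - 6.312)/(1.34*c^3 + 5.11*c^2 + 5.26*c - 1.19)^2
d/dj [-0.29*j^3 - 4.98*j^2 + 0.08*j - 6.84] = -0.87*j^2 - 9.96*j + 0.08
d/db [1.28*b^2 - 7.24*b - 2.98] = 2.56*b - 7.24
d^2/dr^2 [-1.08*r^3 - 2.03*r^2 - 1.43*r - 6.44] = -6.48*r - 4.06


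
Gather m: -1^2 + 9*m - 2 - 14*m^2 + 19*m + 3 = -14*m^2 + 28*m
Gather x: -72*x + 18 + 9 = 27 - 72*x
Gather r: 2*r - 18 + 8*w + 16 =2*r + 8*w - 2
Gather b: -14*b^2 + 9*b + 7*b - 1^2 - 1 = -14*b^2 + 16*b - 2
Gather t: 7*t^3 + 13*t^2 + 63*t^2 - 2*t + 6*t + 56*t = 7*t^3 + 76*t^2 + 60*t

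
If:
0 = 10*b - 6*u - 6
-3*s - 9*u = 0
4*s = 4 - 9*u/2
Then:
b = 7/25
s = 8/5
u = -8/15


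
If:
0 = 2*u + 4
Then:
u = -2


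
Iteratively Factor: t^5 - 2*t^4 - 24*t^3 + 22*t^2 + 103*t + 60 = (t + 4)*(t^4 - 6*t^3 + 22*t + 15) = (t - 3)*(t + 4)*(t^3 - 3*t^2 - 9*t - 5) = (t - 3)*(t + 1)*(t + 4)*(t^2 - 4*t - 5) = (t - 5)*(t - 3)*(t + 1)*(t + 4)*(t + 1)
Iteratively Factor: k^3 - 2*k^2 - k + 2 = (k + 1)*(k^2 - 3*k + 2) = (k - 2)*(k + 1)*(k - 1)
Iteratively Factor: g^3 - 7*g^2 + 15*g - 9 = (g - 3)*(g^2 - 4*g + 3) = (g - 3)*(g - 1)*(g - 3)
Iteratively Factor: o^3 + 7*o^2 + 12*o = (o + 4)*(o^2 + 3*o) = o*(o + 4)*(o + 3)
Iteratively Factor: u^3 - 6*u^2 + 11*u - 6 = (u - 3)*(u^2 - 3*u + 2) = (u - 3)*(u - 2)*(u - 1)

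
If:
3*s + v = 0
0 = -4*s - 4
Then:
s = -1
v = 3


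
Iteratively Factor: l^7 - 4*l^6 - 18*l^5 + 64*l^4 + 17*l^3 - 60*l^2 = (l + 4)*(l^6 - 8*l^5 + 14*l^4 + 8*l^3 - 15*l^2) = (l + 1)*(l + 4)*(l^5 - 9*l^4 + 23*l^3 - 15*l^2) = (l - 5)*(l + 1)*(l + 4)*(l^4 - 4*l^3 + 3*l^2) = l*(l - 5)*(l + 1)*(l + 4)*(l^3 - 4*l^2 + 3*l) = l*(l - 5)*(l - 3)*(l + 1)*(l + 4)*(l^2 - l) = l*(l - 5)*(l - 3)*(l - 1)*(l + 1)*(l + 4)*(l)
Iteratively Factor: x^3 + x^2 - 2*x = (x + 2)*(x^2 - x) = (x - 1)*(x + 2)*(x)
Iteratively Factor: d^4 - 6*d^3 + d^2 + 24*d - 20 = (d - 1)*(d^3 - 5*d^2 - 4*d + 20) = (d - 5)*(d - 1)*(d^2 - 4) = (d - 5)*(d - 2)*(d - 1)*(d + 2)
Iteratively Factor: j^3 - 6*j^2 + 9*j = (j)*(j^2 - 6*j + 9) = j*(j - 3)*(j - 3)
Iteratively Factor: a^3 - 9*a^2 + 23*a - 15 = (a - 1)*(a^2 - 8*a + 15) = (a - 3)*(a - 1)*(a - 5)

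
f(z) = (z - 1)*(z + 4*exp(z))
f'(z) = z + (z - 1)*(4*exp(z) + 1) + 4*exp(z)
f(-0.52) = -2.82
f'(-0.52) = -3.28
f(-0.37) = -3.28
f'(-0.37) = -2.76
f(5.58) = 4881.67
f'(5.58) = 5926.56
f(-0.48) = -2.95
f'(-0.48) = -3.15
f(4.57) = 1394.96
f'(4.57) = 1772.97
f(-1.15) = -0.25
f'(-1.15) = -4.76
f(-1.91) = 3.83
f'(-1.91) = -5.95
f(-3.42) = 14.54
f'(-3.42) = -8.29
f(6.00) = 8098.58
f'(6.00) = 9693.29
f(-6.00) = 41.93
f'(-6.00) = -13.06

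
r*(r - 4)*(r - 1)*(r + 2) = r^4 - 3*r^3 - 6*r^2 + 8*r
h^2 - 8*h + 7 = (h - 7)*(h - 1)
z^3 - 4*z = z*(z - 2)*(z + 2)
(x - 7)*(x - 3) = x^2 - 10*x + 21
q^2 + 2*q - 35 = (q - 5)*(q + 7)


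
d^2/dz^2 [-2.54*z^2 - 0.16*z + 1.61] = -5.08000000000000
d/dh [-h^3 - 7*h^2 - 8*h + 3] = -3*h^2 - 14*h - 8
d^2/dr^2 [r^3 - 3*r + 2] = 6*r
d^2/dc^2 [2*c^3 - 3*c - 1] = 12*c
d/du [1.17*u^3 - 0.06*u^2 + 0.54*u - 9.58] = 3.51*u^2 - 0.12*u + 0.54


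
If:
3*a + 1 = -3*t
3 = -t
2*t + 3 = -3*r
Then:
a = 8/3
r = 1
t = -3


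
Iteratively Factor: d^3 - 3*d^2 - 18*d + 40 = (d - 5)*(d^2 + 2*d - 8) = (d - 5)*(d - 2)*(d + 4)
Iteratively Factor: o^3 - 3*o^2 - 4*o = (o + 1)*(o^2 - 4*o) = o*(o + 1)*(o - 4)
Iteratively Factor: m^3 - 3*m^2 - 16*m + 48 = (m - 4)*(m^2 + m - 12) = (m - 4)*(m + 4)*(m - 3)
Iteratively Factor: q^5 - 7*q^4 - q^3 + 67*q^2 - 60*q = (q + 3)*(q^4 - 10*q^3 + 29*q^2 - 20*q) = q*(q + 3)*(q^3 - 10*q^2 + 29*q - 20) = q*(q - 4)*(q + 3)*(q^2 - 6*q + 5) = q*(q - 5)*(q - 4)*(q + 3)*(q - 1)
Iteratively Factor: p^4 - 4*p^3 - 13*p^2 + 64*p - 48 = (p - 1)*(p^3 - 3*p^2 - 16*p + 48) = (p - 3)*(p - 1)*(p^2 - 16) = (p - 3)*(p - 1)*(p + 4)*(p - 4)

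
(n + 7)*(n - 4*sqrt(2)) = n^2 - 4*sqrt(2)*n + 7*n - 28*sqrt(2)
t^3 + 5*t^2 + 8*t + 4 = (t + 1)*(t + 2)^2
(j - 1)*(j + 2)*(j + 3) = j^3 + 4*j^2 + j - 6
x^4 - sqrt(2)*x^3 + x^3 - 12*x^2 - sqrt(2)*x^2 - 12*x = x*(x + 1)*(x - 3*sqrt(2))*(x + 2*sqrt(2))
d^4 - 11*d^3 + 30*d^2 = d^2*(d - 6)*(d - 5)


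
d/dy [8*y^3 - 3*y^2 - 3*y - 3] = 24*y^2 - 6*y - 3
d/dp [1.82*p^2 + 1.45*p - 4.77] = 3.64*p + 1.45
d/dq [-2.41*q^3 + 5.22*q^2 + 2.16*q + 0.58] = -7.23*q^2 + 10.44*q + 2.16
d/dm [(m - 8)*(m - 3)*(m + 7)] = 3*m^2 - 8*m - 53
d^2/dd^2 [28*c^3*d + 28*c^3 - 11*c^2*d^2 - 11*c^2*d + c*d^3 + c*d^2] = 2*c*(-11*c + 3*d + 1)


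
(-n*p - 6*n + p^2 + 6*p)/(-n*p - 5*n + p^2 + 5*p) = (p + 6)/(p + 5)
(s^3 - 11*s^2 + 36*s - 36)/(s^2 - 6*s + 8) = (s^2 - 9*s + 18)/(s - 4)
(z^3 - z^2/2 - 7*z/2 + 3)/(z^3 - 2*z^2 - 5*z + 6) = (z - 3/2)/(z - 3)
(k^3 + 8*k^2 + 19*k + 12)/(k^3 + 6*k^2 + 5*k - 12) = (k + 1)/(k - 1)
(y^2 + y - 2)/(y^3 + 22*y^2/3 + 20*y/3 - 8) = 3*(y - 1)/(3*y^2 + 16*y - 12)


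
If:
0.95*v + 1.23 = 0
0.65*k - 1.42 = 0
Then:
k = 2.18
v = -1.29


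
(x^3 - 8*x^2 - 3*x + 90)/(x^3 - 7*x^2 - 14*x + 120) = (x + 3)/(x + 4)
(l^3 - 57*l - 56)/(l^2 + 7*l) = l - 7 - 8/l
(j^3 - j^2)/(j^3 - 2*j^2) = (j - 1)/(j - 2)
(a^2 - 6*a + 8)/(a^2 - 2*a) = (a - 4)/a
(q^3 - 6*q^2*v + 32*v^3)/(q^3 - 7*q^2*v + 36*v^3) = (q^2 - 8*q*v + 16*v^2)/(q^2 - 9*q*v + 18*v^2)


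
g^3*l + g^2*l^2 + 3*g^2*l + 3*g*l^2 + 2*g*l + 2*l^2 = (g + 2)*(g + l)*(g*l + l)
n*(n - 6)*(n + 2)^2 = n^4 - 2*n^3 - 20*n^2 - 24*n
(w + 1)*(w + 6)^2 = w^3 + 13*w^2 + 48*w + 36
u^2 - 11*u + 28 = (u - 7)*(u - 4)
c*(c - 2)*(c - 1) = c^3 - 3*c^2 + 2*c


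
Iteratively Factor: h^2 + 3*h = (h + 3)*(h)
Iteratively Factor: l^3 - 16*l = (l - 4)*(l^2 + 4*l) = (l - 4)*(l + 4)*(l)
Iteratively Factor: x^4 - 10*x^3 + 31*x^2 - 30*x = (x - 3)*(x^3 - 7*x^2 + 10*x) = x*(x - 3)*(x^2 - 7*x + 10) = x*(x - 3)*(x - 2)*(x - 5)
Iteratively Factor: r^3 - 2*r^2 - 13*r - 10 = (r + 1)*(r^2 - 3*r - 10) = (r - 5)*(r + 1)*(r + 2)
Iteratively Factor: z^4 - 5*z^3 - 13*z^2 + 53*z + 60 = (z - 4)*(z^3 - z^2 - 17*z - 15) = (z - 5)*(z - 4)*(z^2 + 4*z + 3) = (z - 5)*(z - 4)*(z + 1)*(z + 3)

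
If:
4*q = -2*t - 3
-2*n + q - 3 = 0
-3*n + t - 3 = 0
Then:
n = -3/2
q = 0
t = -3/2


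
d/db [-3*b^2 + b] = 1 - 6*b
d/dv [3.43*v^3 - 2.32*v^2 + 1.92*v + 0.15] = 10.29*v^2 - 4.64*v + 1.92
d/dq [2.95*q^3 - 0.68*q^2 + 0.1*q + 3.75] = 8.85*q^2 - 1.36*q + 0.1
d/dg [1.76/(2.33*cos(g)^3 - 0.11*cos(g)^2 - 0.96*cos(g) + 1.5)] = (12.3024*cos(g)^2 - 0.3872*cos(g) - 1.6896)*sin(g)/(2.33*cos(g)^3 - 0.11*cos(g)^2 - 0.96*cos(g) + 1.5)^2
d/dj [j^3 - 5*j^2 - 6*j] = 3*j^2 - 10*j - 6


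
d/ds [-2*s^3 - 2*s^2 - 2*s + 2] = -6*s^2 - 4*s - 2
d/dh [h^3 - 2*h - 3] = 3*h^2 - 2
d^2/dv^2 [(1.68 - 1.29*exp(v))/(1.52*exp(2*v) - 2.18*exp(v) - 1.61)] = (-2.980416*exp(4*v) + 11.251344*exp(3*v) - 35.641872*exp(2*v) + 28.956858*exp(v) - 9.240273)*exp(v)/(3.511808*exp(6*v) - 15.110016*exp(5*v) + 10.511712*exp(4*v) + 21.649144*exp(3*v) - 11.134116*exp(2*v) - 16.952334*exp(v) - 4.173281)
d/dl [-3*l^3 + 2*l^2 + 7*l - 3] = -9*l^2 + 4*l + 7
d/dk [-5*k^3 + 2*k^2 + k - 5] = -15*k^2 + 4*k + 1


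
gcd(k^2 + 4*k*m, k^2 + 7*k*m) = k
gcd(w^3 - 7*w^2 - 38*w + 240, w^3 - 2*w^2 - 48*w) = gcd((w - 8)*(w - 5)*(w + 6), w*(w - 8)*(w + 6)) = w^2 - 2*w - 48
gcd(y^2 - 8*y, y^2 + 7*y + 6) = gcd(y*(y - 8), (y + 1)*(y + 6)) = 1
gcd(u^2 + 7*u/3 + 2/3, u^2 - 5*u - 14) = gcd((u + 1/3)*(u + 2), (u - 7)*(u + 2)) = u + 2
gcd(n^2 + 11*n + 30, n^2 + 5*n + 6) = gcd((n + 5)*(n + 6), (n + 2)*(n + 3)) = 1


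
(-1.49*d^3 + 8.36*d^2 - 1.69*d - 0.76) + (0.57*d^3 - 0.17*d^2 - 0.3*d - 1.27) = -0.92*d^3 + 8.19*d^2 - 1.99*d - 2.03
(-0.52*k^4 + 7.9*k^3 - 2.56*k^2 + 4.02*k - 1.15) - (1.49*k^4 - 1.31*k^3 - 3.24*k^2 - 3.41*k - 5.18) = -2.01*k^4 + 9.21*k^3 + 0.68*k^2 + 7.43*k + 4.03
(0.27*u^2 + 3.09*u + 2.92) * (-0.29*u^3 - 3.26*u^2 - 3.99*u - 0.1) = -0.0783*u^5 - 1.7763*u^4 - 11.9975*u^3 - 21.8753*u^2 - 11.9598*u - 0.292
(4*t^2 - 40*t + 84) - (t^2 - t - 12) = 3*t^2 - 39*t + 96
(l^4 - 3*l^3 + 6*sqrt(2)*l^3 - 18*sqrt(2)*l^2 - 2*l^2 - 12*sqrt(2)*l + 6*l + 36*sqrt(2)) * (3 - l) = -l^5 - 6*sqrt(2)*l^4 + 6*l^4 - 7*l^3 + 36*sqrt(2)*l^3 - 42*sqrt(2)*l^2 - 12*l^2 - 72*sqrt(2)*l + 18*l + 108*sqrt(2)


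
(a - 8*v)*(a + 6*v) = a^2 - 2*a*v - 48*v^2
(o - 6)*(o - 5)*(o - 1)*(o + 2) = o^4 - 10*o^3 + 17*o^2 + 52*o - 60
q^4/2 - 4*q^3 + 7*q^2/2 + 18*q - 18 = (q/2 + 1)*(q - 6)*(q - 3)*(q - 1)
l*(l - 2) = l^2 - 2*l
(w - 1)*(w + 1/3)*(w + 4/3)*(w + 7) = w^4 + 23*w^3/3 + 31*w^2/9 - 9*w - 28/9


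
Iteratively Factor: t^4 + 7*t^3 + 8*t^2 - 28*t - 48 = (t - 2)*(t^3 + 9*t^2 + 26*t + 24) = (t - 2)*(t + 3)*(t^2 + 6*t + 8) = (t - 2)*(t + 2)*(t + 3)*(t + 4)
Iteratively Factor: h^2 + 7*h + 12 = (h + 4)*(h + 3)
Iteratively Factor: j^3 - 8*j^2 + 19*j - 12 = (j - 3)*(j^2 - 5*j + 4) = (j - 4)*(j - 3)*(j - 1)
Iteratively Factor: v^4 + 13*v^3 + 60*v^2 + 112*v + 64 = (v + 4)*(v^3 + 9*v^2 + 24*v + 16) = (v + 1)*(v + 4)*(v^2 + 8*v + 16) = (v + 1)*(v + 4)^2*(v + 4)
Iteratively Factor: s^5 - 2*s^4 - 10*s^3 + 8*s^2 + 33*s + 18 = (s + 1)*(s^4 - 3*s^3 - 7*s^2 + 15*s + 18) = (s - 3)*(s + 1)*(s^3 - 7*s - 6) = (s - 3)*(s + 1)^2*(s^2 - s - 6) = (s - 3)*(s + 1)^2*(s + 2)*(s - 3)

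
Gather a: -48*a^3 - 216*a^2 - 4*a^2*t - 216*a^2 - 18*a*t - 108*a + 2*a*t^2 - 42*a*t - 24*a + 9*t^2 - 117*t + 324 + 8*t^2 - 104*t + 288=-48*a^3 + a^2*(-4*t - 432) + a*(2*t^2 - 60*t - 132) + 17*t^2 - 221*t + 612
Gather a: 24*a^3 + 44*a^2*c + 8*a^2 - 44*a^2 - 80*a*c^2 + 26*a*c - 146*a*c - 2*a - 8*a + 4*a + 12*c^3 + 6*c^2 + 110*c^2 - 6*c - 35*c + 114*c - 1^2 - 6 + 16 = 24*a^3 + a^2*(44*c - 36) + a*(-80*c^2 - 120*c - 6) + 12*c^3 + 116*c^2 + 73*c + 9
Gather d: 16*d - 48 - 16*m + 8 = 16*d - 16*m - 40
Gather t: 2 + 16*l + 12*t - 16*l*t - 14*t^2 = 16*l - 14*t^2 + t*(12 - 16*l) + 2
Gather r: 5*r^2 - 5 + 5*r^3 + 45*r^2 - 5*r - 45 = 5*r^3 + 50*r^2 - 5*r - 50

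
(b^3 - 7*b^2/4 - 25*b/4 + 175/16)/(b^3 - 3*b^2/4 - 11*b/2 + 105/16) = (2*b - 5)/(2*b - 3)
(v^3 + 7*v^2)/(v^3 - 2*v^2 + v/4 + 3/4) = 4*v^2*(v + 7)/(4*v^3 - 8*v^2 + v + 3)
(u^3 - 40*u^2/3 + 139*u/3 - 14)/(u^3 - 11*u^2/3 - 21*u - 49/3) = (3*u^2 - 19*u + 6)/(3*u^2 + 10*u + 7)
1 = 1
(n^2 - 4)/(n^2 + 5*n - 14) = (n + 2)/(n + 7)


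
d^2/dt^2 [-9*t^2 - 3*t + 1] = -18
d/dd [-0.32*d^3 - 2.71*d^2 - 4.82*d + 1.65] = -0.96*d^2 - 5.42*d - 4.82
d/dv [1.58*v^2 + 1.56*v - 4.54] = 3.16*v + 1.56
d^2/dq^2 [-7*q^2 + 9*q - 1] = -14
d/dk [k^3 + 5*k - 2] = 3*k^2 + 5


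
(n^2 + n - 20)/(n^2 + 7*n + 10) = (n - 4)/(n + 2)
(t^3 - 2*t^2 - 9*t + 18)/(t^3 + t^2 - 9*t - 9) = (t - 2)/(t + 1)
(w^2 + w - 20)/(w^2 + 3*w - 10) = (w - 4)/(w - 2)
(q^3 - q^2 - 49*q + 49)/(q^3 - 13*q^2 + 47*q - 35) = (q + 7)/(q - 5)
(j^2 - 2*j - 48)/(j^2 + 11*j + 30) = (j - 8)/(j + 5)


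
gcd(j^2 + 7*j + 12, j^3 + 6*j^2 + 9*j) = j + 3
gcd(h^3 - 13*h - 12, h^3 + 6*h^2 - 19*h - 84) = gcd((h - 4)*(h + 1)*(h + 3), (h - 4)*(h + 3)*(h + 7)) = h^2 - h - 12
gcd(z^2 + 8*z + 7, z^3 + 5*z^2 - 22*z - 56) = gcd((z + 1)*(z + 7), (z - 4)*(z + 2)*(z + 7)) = z + 7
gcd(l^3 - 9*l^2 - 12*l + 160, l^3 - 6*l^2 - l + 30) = l - 5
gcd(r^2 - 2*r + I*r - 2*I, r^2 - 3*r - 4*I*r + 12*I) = 1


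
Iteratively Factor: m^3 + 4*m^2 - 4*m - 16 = (m + 4)*(m^2 - 4) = (m + 2)*(m + 4)*(m - 2)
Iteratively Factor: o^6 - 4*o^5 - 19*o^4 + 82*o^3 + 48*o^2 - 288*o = (o - 3)*(o^5 - o^4 - 22*o^3 + 16*o^2 + 96*o) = (o - 4)*(o - 3)*(o^4 + 3*o^3 - 10*o^2 - 24*o) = (o - 4)*(o - 3)^2*(o^3 + 6*o^2 + 8*o) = (o - 4)*(o - 3)^2*(o + 2)*(o^2 + 4*o) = (o - 4)*(o - 3)^2*(o + 2)*(o + 4)*(o)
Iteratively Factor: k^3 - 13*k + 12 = (k - 3)*(k^2 + 3*k - 4) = (k - 3)*(k + 4)*(k - 1)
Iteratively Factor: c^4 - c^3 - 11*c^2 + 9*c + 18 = (c - 2)*(c^3 + c^2 - 9*c - 9) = (c - 3)*(c - 2)*(c^2 + 4*c + 3) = (c - 3)*(c - 2)*(c + 1)*(c + 3)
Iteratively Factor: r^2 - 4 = (r + 2)*(r - 2)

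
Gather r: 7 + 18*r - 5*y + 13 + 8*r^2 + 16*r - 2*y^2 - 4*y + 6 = 8*r^2 + 34*r - 2*y^2 - 9*y + 26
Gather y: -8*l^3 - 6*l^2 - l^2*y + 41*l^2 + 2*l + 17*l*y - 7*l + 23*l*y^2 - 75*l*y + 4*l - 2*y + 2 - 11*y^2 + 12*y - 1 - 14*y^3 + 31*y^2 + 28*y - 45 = -8*l^3 + 35*l^2 - l - 14*y^3 + y^2*(23*l + 20) + y*(-l^2 - 58*l + 38) - 44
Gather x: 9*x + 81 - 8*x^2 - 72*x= -8*x^2 - 63*x + 81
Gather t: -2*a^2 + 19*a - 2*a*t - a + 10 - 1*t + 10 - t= -2*a^2 + 18*a + t*(-2*a - 2) + 20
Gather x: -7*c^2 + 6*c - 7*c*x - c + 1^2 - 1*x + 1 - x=-7*c^2 + 5*c + x*(-7*c - 2) + 2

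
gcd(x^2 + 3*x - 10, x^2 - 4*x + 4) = x - 2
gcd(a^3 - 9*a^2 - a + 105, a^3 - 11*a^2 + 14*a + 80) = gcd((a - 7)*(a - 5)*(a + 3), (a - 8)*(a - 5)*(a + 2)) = a - 5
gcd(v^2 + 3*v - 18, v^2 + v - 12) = v - 3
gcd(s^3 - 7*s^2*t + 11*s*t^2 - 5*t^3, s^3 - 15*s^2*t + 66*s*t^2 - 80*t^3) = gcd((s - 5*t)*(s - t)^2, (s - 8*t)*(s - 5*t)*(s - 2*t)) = s - 5*t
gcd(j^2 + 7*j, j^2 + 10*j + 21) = j + 7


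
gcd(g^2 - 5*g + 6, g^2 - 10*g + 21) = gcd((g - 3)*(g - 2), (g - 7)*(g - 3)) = g - 3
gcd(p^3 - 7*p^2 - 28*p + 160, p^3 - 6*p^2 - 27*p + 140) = p^2 + p - 20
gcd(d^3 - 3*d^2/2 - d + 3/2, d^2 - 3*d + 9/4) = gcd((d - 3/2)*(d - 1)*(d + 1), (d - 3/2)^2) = d - 3/2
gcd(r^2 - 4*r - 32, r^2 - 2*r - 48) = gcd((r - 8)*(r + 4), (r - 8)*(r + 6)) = r - 8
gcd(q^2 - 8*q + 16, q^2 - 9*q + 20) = q - 4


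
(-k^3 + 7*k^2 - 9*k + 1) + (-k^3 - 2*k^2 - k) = -2*k^3 + 5*k^2 - 10*k + 1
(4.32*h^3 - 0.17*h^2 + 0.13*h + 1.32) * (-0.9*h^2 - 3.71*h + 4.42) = -3.888*h^5 - 15.8742*h^4 + 19.6081*h^3 - 2.4217*h^2 - 4.3226*h + 5.8344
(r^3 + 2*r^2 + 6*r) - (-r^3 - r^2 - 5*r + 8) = 2*r^3 + 3*r^2 + 11*r - 8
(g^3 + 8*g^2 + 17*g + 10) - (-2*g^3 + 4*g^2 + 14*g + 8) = 3*g^3 + 4*g^2 + 3*g + 2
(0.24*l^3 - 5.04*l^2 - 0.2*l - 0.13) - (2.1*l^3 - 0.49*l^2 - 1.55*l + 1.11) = -1.86*l^3 - 4.55*l^2 + 1.35*l - 1.24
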